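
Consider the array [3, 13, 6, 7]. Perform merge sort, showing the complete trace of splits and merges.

Merge sort trace:

Split: [3, 13, 6, 7] -> [3, 13] and [6, 7]
  Split: [3, 13] -> [3] and [13]
  Merge: [3] + [13] -> [3, 13]
  Split: [6, 7] -> [6] and [7]
  Merge: [6] + [7] -> [6, 7]
Merge: [3, 13] + [6, 7] -> [3, 6, 7, 13]

Final sorted array: [3, 6, 7, 13]

The merge sort proceeds by recursively splitting the array and merging sorted halves.
After all merges, the sorted array is [3, 6, 7, 13].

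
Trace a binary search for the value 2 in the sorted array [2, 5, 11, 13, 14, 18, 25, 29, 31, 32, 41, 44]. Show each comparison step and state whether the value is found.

Binary search for 2 in [2, 5, 11, 13, 14, 18, 25, 29, 31, 32, 41, 44]:

lo=0, hi=11, mid=5, arr[mid]=18 -> 18 > 2, search left half
lo=0, hi=4, mid=2, arr[mid]=11 -> 11 > 2, search left half
lo=0, hi=1, mid=0, arr[mid]=2 -> Found target at index 0!

Binary search finds 2 at index 0 after 3 comparisons. The search repeatedly halves the search space by comparing with the middle element.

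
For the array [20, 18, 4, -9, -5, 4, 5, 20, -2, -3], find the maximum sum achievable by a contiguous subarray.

Using Kadane's algorithm on [20, 18, 4, -9, -5, 4, 5, 20, -2, -3]:

Scanning through the array:
Position 1 (value 18): max_ending_here = 38, max_so_far = 38
Position 2 (value 4): max_ending_here = 42, max_so_far = 42
Position 3 (value -9): max_ending_here = 33, max_so_far = 42
Position 4 (value -5): max_ending_here = 28, max_so_far = 42
Position 5 (value 4): max_ending_here = 32, max_so_far = 42
Position 6 (value 5): max_ending_here = 37, max_so_far = 42
Position 7 (value 20): max_ending_here = 57, max_so_far = 57
Position 8 (value -2): max_ending_here = 55, max_so_far = 57
Position 9 (value -3): max_ending_here = 52, max_so_far = 57

Maximum subarray: [20, 18, 4, -9, -5, 4, 5, 20]
Maximum sum: 57

The maximum subarray is [20, 18, 4, -9, -5, 4, 5, 20] with sum 57. This subarray runs from index 0 to index 7.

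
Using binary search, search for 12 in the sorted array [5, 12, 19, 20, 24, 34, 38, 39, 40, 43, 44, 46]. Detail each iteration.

Binary search for 12 in [5, 12, 19, 20, 24, 34, 38, 39, 40, 43, 44, 46]:

lo=0, hi=11, mid=5, arr[mid]=34 -> 34 > 12, search left half
lo=0, hi=4, mid=2, arr[mid]=19 -> 19 > 12, search left half
lo=0, hi=1, mid=0, arr[mid]=5 -> 5 < 12, search right half
lo=1, hi=1, mid=1, arr[mid]=12 -> Found target at index 1!

Binary search finds 12 at index 1 after 4 comparisons. The search repeatedly halves the search space by comparing with the middle element.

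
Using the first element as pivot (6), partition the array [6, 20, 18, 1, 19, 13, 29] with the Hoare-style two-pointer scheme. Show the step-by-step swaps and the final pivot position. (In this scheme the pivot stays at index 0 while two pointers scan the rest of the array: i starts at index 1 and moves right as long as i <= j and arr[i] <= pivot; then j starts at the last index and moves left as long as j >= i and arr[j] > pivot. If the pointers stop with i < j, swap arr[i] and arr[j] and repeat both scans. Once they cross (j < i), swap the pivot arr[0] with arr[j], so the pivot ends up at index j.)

Hoare-style two-pointer partition with pivot = 6:

Initial array: [6, 20, 18, 1, 19, 13, 29]

Pointers start at i = 1, j = 6.
i stops at index 1 (arr[1]=20 > 6), j stops at index 3 (arr[3]=1 <= 6): swap arr[1] and arr[3], array becomes [6, 1, 18, 20, 19, 13, 29]
i ends at 2, j ends at 1: the pointers have crossed (j < i), so scanning stops.

Swap pivot arr[0] with arr[1] to place pivot at position 1: [1, 6, 18, 20, 19, 13, 29]
Pivot position: 1

After partitioning with pivot 6, the array becomes [1, 6, 18, 20, 19, 13, 29]. The pivot is placed at index 1. All elements to the left of the pivot are <= 6, and all elements to the right are > 6.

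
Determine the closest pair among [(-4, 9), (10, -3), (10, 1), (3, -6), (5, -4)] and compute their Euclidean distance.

Computing all pairwise distances among 5 points:

d((-4, 9), (10, -3)) = 18.4391
d((-4, 9), (10, 1)) = 16.1245
d((-4, 9), (3, -6)) = 16.5529
d((-4, 9), (5, -4)) = 15.8114
d((10, -3), (10, 1)) = 4.0
d((10, -3), (3, -6)) = 7.6158
d((10, -3), (5, -4)) = 5.099
d((10, 1), (3, -6)) = 9.8995
d((10, 1), (5, -4)) = 7.0711
d((3, -6), (5, -4)) = 2.8284 <-- minimum

Closest pair: (3, -6) and (5, -4) with distance 2.8284

The closest pair is (3, -6) and (5, -4) with Euclidean distance 2.8284. For 5 points, brute-force pairwise comparison is shown above. For large n, the divide-and-conquer algorithm (sort by x, recurse on halves, check the dividing strip) achieves O(n log n).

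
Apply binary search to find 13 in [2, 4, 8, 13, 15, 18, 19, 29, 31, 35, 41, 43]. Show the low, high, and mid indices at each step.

Binary search for 13 in [2, 4, 8, 13, 15, 18, 19, 29, 31, 35, 41, 43]:

lo=0, hi=11, mid=5, arr[mid]=18 -> 18 > 13, search left half
lo=0, hi=4, mid=2, arr[mid]=8 -> 8 < 13, search right half
lo=3, hi=4, mid=3, arr[mid]=13 -> Found target at index 3!

Binary search finds 13 at index 3 after 3 comparisons. The search repeatedly halves the search space by comparing with the middle element.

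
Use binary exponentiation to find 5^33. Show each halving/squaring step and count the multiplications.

Computing 5^33 by squaring (build up from 5^1; each line after the first costs one multiplication):

5^1 = 5
5^2 = (5^1)^2 = 5^2 = 25
5^4 = (5^2)^2 = 25^2 = 625
5^8 = (5^4)^2 = 625^2 = 390625
5^16 = (5^8)^2 = 390625^2 = 152587890625
5^32 = (5^16)^2 = 152587890625^2 = 23283064365386962890625
5^33 = 5 * 5^32 = 5 * 23283064365386962890625 = 116415321826934814453125

Result: 116415321826934814453125
Multiplications needed: 6 (6 lines after 5^1)

5^33 = 116415321826934814453125. Using exponentiation by squaring, this requires 6 multiplications. The key idea: if the exponent is even, square the half-power; if odd, multiply by the base once.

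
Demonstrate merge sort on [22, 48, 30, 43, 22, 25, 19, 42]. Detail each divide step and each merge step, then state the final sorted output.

Merge sort trace:

Split: [22, 48, 30, 43, 22, 25, 19, 42] -> [22, 48, 30, 43] and [22, 25, 19, 42]
  Split: [22, 48, 30, 43] -> [22, 48] and [30, 43]
    Split: [22, 48] -> [22] and [48]
    Merge: [22] + [48] -> [22, 48]
    Split: [30, 43] -> [30] and [43]
    Merge: [30] + [43] -> [30, 43]
  Merge: [22, 48] + [30, 43] -> [22, 30, 43, 48]
  Split: [22, 25, 19, 42] -> [22, 25] and [19, 42]
    Split: [22, 25] -> [22] and [25]
    Merge: [22] + [25] -> [22, 25]
    Split: [19, 42] -> [19] and [42]
    Merge: [19] + [42] -> [19, 42]
  Merge: [22, 25] + [19, 42] -> [19, 22, 25, 42]
Merge: [22, 30, 43, 48] + [19, 22, 25, 42] -> [19, 22, 22, 25, 30, 42, 43, 48]

Final sorted array: [19, 22, 22, 25, 30, 42, 43, 48]

The merge sort proceeds by recursively splitting the array and merging sorted halves.
After all merges, the sorted array is [19, 22, 22, 25, 30, 42, 43, 48].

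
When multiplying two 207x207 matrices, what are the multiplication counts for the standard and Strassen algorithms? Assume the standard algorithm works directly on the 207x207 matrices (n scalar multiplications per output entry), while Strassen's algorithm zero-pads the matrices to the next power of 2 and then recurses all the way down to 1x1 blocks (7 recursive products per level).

Matrix multiplication for 207x207 matrices:

Strassen's algorithm requires power-of-2 dimensions. Pad 207x207 to 256x256 (next power of 2).

Standard algorithm: 207^3 = 8869743 multiplications
Strassen's algorithm: 7^(log2(256)) = 7^8 = 5764801 multiplications
Savings: 8869743 - 5764801 = 3104942 multiplications

Standard: 8869743 multiplications (207^3). Strassen: 5764801 multiplications (7^8, after padding to 256x256). Strassen reduces 8 recursive multiplications to 7 at each level.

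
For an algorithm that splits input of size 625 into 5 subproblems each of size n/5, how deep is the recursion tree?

For divide and conquer with division factor 5:

Problem sizes at each level:
Level 0: 625
Level 1: 125
Level 2: 25
Level 3: 5
Level 4: 1

The root is level 0 and the size-1 base case is level 4 (the tree spans levels 0 through 4, i.e. 5 levels counting the root), so the depth is the number of divisions: log_5(625) = 4

The recursion tree depth is log_5(625) = 4. At each level, the problem size is divided by 5, so it takes 4 divisions to reduce to a base case of size 1. The algorithm makes 5 recursive calls at each level.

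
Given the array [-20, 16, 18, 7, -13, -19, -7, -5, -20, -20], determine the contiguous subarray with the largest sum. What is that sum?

Using Kadane's algorithm on [-20, 16, 18, 7, -13, -19, -7, -5, -20, -20]:

Scanning through the array:
Position 1 (value 16): max_ending_here = 16, max_so_far = 16
Position 2 (value 18): max_ending_here = 34, max_so_far = 34
Position 3 (value 7): max_ending_here = 41, max_so_far = 41
Position 4 (value -13): max_ending_here = 28, max_so_far = 41
Position 5 (value -19): max_ending_here = 9, max_so_far = 41
Position 6 (value -7): max_ending_here = 2, max_so_far = 41
Position 7 (value -5): max_ending_here = -3, max_so_far = 41
Position 8 (value -20): max_ending_here = -20, max_so_far = 41
Position 9 (value -20): max_ending_here = -20, max_so_far = 41

Maximum subarray: [16, 18, 7]
Maximum sum: 41

The maximum subarray is [16, 18, 7] with sum 41. This subarray runs from index 1 to index 3.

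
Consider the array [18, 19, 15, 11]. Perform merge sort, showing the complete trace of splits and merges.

Merge sort trace:

Split: [18, 19, 15, 11] -> [18, 19] and [15, 11]
  Split: [18, 19] -> [18] and [19]
  Merge: [18] + [19] -> [18, 19]
  Split: [15, 11] -> [15] and [11]
  Merge: [15] + [11] -> [11, 15]
Merge: [18, 19] + [11, 15] -> [11, 15, 18, 19]

Final sorted array: [11, 15, 18, 19]

The merge sort proceeds by recursively splitting the array and merging sorted halves.
After all merges, the sorted array is [11, 15, 18, 19].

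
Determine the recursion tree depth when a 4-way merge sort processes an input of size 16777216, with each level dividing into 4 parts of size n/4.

For divide and conquer with division factor 4:

Problem sizes at each level:
Level 0: 16777216
Level 1: 4194304
Level 2: 1048576
Level 3: 262144
Level 4: 65536
Level 5: 16384
Level 6: 4096
Level 7: 1024
Level 8: 256
Level 9: 64
Level 10: 16
Level 11: 4
Level 12: 1

The root is level 0 and the size-1 base case is level 12 (the tree spans levels 0 through 12, i.e. 13 levels counting the root), so the depth is the number of divisions: log_4(16777216) = 12

The recursion tree depth is log_4(16777216) = 12. At each level, the problem size is divided by 4, so it takes 12 divisions to reduce to a base case of size 1. The algorithm makes 4 recursive calls at each level.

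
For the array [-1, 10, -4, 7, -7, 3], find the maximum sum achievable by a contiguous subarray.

Using Kadane's algorithm on [-1, 10, -4, 7, -7, 3]:

Scanning through the array:
Position 1 (value 10): max_ending_here = 10, max_so_far = 10
Position 2 (value -4): max_ending_here = 6, max_so_far = 10
Position 3 (value 7): max_ending_here = 13, max_so_far = 13
Position 4 (value -7): max_ending_here = 6, max_so_far = 13
Position 5 (value 3): max_ending_here = 9, max_so_far = 13

Maximum subarray: [10, -4, 7]
Maximum sum: 13

The maximum subarray is [10, -4, 7] with sum 13. This subarray runs from index 1 to index 3.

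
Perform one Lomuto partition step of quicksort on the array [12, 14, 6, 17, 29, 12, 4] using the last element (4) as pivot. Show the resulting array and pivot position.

Lomuto partition with pivot = 4:

Initial array: [12, 14, 6, 17, 29, 12, 4]

arr[0]=12 > 4: no swap
arr[1]=14 > 4: no swap
arr[2]=6 > 4: no swap
arr[3]=17 > 4: no swap
arr[4]=29 > 4: no swap
arr[5]=12 > 4: no swap

Place pivot at position 0: [4, 14, 6, 17, 29, 12, 12]
Pivot position: 0

After partitioning with pivot 4, the array becomes [4, 14, 6, 17, 29, 12, 12]. The pivot is placed at index 0. All elements to the left of the pivot are <= 4, and all elements to the right are > 4.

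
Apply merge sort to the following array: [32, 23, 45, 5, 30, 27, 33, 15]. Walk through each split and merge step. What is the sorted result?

Merge sort trace:

Split: [32, 23, 45, 5, 30, 27, 33, 15] -> [32, 23, 45, 5] and [30, 27, 33, 15]
  Split: [32, 23, 45, 5] -> [32, 23] and [45, 5]
    Split: [32, 23] -> [32] and [23]
    Merge: [32] + [23] -> [23, 32]
    Split: [45, 5] -> [45] and [5]
    Merge: [45] + [5] -> [5, 45]
  Merge: [23, 32] + [5, 45] -> [5, 23, 32, 45]
  Split: [30, 27, 33, 15] -> [30, 27] and [33, 15]
    Split: [30, 27] -> [30] and [27]
    Merge: [30] + [27] -> [27, 30]
    Split: [33, 15] -> [33] and [15]
    Merge: [33] + [15] -> [15, 33]
  Merge: [27, 30] + [15, 33] -> [15, 27, 30, 33]
Merge: [5, 23, 32, 45] + [15, 27, 30, 33] -> [5, 15, 23, 27, 30, 32, 33, 45]

Final sorted array: [5, 15, 23, 27, 30, 32, 33, 45]

The merge sort proceeds by recursively splitting the array and merging sorted halves.
After all merges, the sorted array is [5, 15, 23, 27, 30, 32, 33, 45].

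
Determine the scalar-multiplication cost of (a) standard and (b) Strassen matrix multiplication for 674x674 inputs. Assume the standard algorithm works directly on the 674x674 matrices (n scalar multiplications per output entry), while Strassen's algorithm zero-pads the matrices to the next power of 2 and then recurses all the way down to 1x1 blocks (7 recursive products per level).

Matrix multiplication for 674x674 matrices:

Strassen's algorithm requires power-of-2 dimensions. Pad 674x674 to 1024x1024 (next power of 2).

Standard algorithm: 674^3 = 306182024 multiplications
Strassen's algorithm: 7^(log2(1024)) = 7^10 = 282475249 multiplications
Savings: 306182024 - 282475249 = 23706775 multiplications

Standard: 306182024 multiplications (674^3). Strassen: 282475249 multiplications (7^10, after padding to 1024x1024). Strassen reduces 8 recursive multiplications to 7 at each level.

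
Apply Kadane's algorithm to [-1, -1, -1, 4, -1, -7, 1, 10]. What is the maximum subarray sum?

Using Kadane's algorithm on [-1, -1, -1, 4, -1, -7, 1, 10]:

Scanning through the array:
Position 1 (value -1): max_ending_here = -1, max_so_far = -1
Position 2 (value -1): max_ending_here = -1, max_so_far = -1
Position 3 (value 4): max_ending_here = 4, max_so_far = 4
Position 4 (value -1): max_ending_here = 3, max_so_far = 4
Position 5 (value -7): max_ending_here = -4, max_so_far = 4
Position 6 (value 1): max_ending_here = 1, max_so_far = 4
Position 7 (value 10): max_ending_here = 11, max_so_far = 11

Maximum subarray: [1, 10]
Maximum sum: 11

The maximum subarray is [1, 10] with sum 11. This subarray runs from index 6 to index 7.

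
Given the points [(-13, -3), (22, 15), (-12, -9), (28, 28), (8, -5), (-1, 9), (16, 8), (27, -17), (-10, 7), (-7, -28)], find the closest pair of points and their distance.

Computing all pairwise distances among 10 points:

d((-13, -3), (22, 15)) = 39.3573
d((-13, -3), (-12, -9)) = 6.0828 <-- minimum
d((-13, -3), (28, 28)) = 51.4004
d((-13, -3), (8, -5)) = 21.095
d((-13, -3), (-1, 9)) = 16.9706
d((-13, -3), (16, 8)) = 31.0161
d((-13, -3), (27, -17)) = 42.3792
d((-13, -3), (-10, 7)) = 10.4403
d((-13, -3), (-7, -28)) = 25.7099
d((22, 15), (-12, -9)) = 41.6173
d((22, 15), (28, 28)) = 14.3178
d((22, 15), (8, -5)) = 24.4131
d((22, 15), (-1, 9)) = 23.7697
d((22, 15), (16, 8)) = 9.2195
d((22, 15), (27, -17)) = 32.3883
d((22, 15), (-10, 7)) = 32.9848
d((22, 15), (-7, -28)) = 51.8652
d((-12, -9), (28, 28)) = 54.4885
d((-12, -9), (8, -5)) = 20.3961
d((-12, -9), (-1, 9)) = 21.095
d((-12, -9), (16, 8)) = 32.7567
d((-12, -9), (27, -17)) = 39.8121
d((-12, -9), (-10, 7)) = 16.1245
d((-12, -9), (-7, -28)) = 19.6469
d((28, 28), (8, -5)) = 38.5876
d((28, 28), (-1, 9)) = 34.6699
d((28, 28), (16, 8)) = 23.3238
d((28, 28), (27, -17)) = 45.0111
d((28, 28), (-10, 7)) = 43.4166
d((28, 28), (-7, -28)) = 66.0379
d((8, -5), (-1, 9)) = 16.6433
d((8, -5), (16, 8)) = 15.2643
d((8, -5), (27, -17)) = 22.4722
d((8, -5), (-10, 7)) = 21.6333
d((8, -5), (-7, -28)) = 27.4591
d((-1, 9), (16, 8)) = 17.0294
d((-1, 9), (27, -17)) = 38.2099
d((-1, 9), (-10, 7)) = 9.2195
d((-1, 9), (-7, -28)) = 37.4833
d((16, 8), (27, -17)) = 27.313
d((16, 8), (-10, 7)) = 26.0192
d((16, 8), (-7, -28)) = 42.72
d((27, -17), (-10, 7)) = 44.1022
d((27, -17), (-7, -28)) = 35.7351
d((-10, 7), (-7, -28)) = 35.1283

Closest pair: (-13, -3) and (-12, -9) with distance 6.0828

The closest pair is (-13, -3) and (-12, -9) with Euclidean distance 6.0828. For 10 points, brute-force pairwise comparison is shown above. For large n, the divide-and-conquer algorithm (sort by x, recurse on halves, check the dividing strip) achieves O(n log n).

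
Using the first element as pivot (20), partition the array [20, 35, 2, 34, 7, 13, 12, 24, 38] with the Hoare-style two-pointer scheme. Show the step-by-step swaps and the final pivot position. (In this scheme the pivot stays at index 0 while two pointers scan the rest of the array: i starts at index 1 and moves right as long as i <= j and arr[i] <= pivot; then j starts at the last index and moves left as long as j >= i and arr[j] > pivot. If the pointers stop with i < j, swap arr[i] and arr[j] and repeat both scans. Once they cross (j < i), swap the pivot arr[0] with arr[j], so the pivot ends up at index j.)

Hoare-style two-pointer partition with pivot = 20:

Initial array: [20, 35, 2, 34, 7, 13, 12, 24, 38]

Pointers start at i = 1, j = 8.
i stops at index 1 (arr[1]=35 > 20), j stops at index 6 (arr[6]=12 <= 20): swap arr[1] and arr[6], array becomes [20, 12, 2, 34, 7, 13, 35, 24, 38]
i stops at index 3 (arr[3]=34 > 20), j stops at index 5 (arr[5]=13 <= 20): swap arr[3] and arr[5], array becomes [20, 12, 2, 13, 7, 34, 35, 24, 38]
i ends at 5, j ends at 4: the pointers have crossed (j < i), so scanning stops.

Swap pivot arr[0] with arr[4] to place pivot at position 4: [7, 12, 2, 13, 20, 34, 35, 24, 38]
Pivot position: 4

After partitioning with pivot 20, the array becomes [7, 12, 2, 13, 20, 34, 35, 24, 38]. The pivot is placed at index 4. All elements to the left of the pivot are <= 20, and all elements to the right are > 20.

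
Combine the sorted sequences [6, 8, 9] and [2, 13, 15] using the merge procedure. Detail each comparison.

Merging process:

Compare 6 vs 2: take 2 from right. Merged: [2]
Compare 6 vs 13: take 6 from left. Merged: [2, 6]
Compare 8 vs 13: take 8 from left. Merged: [2, 6, 8]
Compare 9 vs 13: take 9 from left. Merged: [2, 6, 8, 9]
Append remaining from right: [13, 15]. Merged: [2, 6, 8, 9, 13, 15]

Final merged array: [2, 6, 8, 9, 13, 15]
Total comparisons: 4

The merged array is [2, 6, 8, 9, 13, 15], requiring 4 comparisons. The merge step runs in O(n) time where n is the total number of elements.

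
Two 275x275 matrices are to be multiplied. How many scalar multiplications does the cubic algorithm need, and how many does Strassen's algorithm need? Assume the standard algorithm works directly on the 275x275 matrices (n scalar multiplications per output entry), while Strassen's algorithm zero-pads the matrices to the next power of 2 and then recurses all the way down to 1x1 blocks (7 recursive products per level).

Matrix multiplication for 275x275 matrices:

Strassen's algorithm requires power-of-2 dimensions. Pad 275x275 to 512x512 (next power of 2).

Standard algorithm: 275^3 = 20796875 multiplications
Strassen's algorithm: 7^(log2(512)) = 7^9 = 40353607 multiplications
Difference: 20796875 - 40353607 = -19556732 (Strassen uses MORE here due to padding overhead — for small or just-over-power-of-2 n, padding can outweigh the per-level savings)

Standard: 20796875 multiplications (275^3). Strassen: 40353607 multiplications (7^9, after padding to 512x512). Strassen reduces 8 recursive multiplications to 7 at each level.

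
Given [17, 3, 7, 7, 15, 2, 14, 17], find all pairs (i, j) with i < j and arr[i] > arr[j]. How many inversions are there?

Finding inversions in [17, 3, 7, 7, 15, 2, 14, 17]:

(0, 1): arr[0]=17 > arr[1]=3
(0, 2): arr[0]=17 > arr[2]=7
(0, 3): arr[0]=17 > arr[3]=7
(0, 4): arr[0]=17 > arr[4]=15
(0, 5): arr[0]=17 > arr[5]=2
(0, 6): arr[0]=17 > arr[6]=14
(1, 5): arr[1]=3 > arr[5]=2
(2, 5): arr[2]=7 > arr[5]=2
(3, 5): arr[3]=7 > arr[5]=2
(4, 5): arr[4]=15 > arr[5]=2
(4, 6): arr[4]=15 > arr[6]=14

Total inversions: 11

The array has 11 inversion(s): (0,1), (0,2), (0,3), (0,4), (0,5), (0,6), (1,5), (2,5), (3,5), (4,5), (4,6). Each pair (i,j) satisfies i < j and arr[i] > arr[j].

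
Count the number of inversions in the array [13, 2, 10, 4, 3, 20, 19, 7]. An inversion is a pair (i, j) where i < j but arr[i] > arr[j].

Finding inversions in [13, 2, 10, 4, 3, 20, 19, 7]:

(0, 1): arr[0]=13 > arr[1]=2
(0, 2): arr[0]=13 > arr[2]=10
(0, 3): arr[0]=13 > arr[3]=4
(0, 4): arr[0]=13 > arr[4]=3
(0, 7): arr[0]=13 > arr[7]=7
(2, 3): arr[2]=10 > arr[3]=4
(2, 4): arr[2]=10 > arr[4]=3
(2, 7): arr[2]=10 > arr[7]=7
(3, 4): arr[3]=4 > arr[4]=3
(5, 6): arr[5]=20 > arr[6]=19
(5, 7): arr[5]=20 > arr[7]=7
(6, 7): arr[6]=19 > arr[7]=7

Total inversions: 12

The array has 12 inversion(s): (0,1), (0,2), (0,3), (0,4), (0,7), (2,3), (2,4), (2,7), (3,4), (5,6), (5,7), (6,7). Each pair (i,j) satisfies i < j and arr[i] > arr[j].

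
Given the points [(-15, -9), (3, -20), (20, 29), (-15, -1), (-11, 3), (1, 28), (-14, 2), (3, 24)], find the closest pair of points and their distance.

Computing all pairwise distances among 8 points:

d((-15, -9), (3, -20)) = 21.095
d((-15, -9), (20, 29)) = 51.6624
d((-15, -9), (-15, -1)) = 8.0
d((-15, -9), (-11, 3)) = 12.6491
d((-15, -9), (1, 28)) = 40.3113
d((-15, -9), (-14, 2)) = 11.0454
d((-15, -9), (3, 24)) = 37.5899
d((3, -20), (20, 29)) = 51.8652
d((3, -20), (-15, -1)) = 26.1725
d((3, -20), (-11, 3)) = 26.9258
d((3, -20), (1, 28)) = 48.0416
d((3, -20), (-14, 2)) = 27.8029
d((3, -20), (3, 24)) = 44.0
d((20, 29), (-15, -1)) = 46.0977
d((20, 29), (-11, 3)) = 40.4599
d((20, 29), (1, 28)) = 19.0263
d((20, 29), (-14, 2)) = 43.4166
d((20, 29), (3, 24)) = 17.72
d((-15, -1), (-11, 3)) = 5.6569
d((-15, -1), (1, 28)) = 33.121
d((-15, -1), (-14, 2)) = 3.1623 <-- minimum
d((-15, -1), (3, 24)) = 30.8058
d((-11, 3), (1, 28)) = 27.7308
d((-11, 3), (-14, 2)) = 3.1623 <-- minimum
d((-11, 3), (3, 24)) = 25.2389
d((1, 28), (-14, 2)) = 30.0167
d((1, 28), (3, 24)) = 4.4721
d((-14, 2), (3, 24)) = 27.8029

Minimum distance: 3.1623 (tie among 2 pairs: (-15, -1) and (-14, 2); (-11, 3) and (-14, 2))

The minimum Euclidean distance is 3.1623. There is a tie: 2 pairs achieve this minimum — (-15, -1) and (-14, 2); (-11, 3) and (-14, 2). Any of these is a valid closest pair. For 8 points, brute-force pairwise comparison is shown above. For large n, the divide-and-conquer algorithm (sort by x, recurse on halves, check the dividing strip) achieves O(n log n).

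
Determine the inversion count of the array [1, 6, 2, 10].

Finding inversions in [1, 6, 2, 10]:

(1, 2): arr[1]=6 > arr[2]=2

Total inversions: 1

The array has 1 inversion(s): (1,2). Each pair (i,j) satisfies i < j and arr[i] > arr[j].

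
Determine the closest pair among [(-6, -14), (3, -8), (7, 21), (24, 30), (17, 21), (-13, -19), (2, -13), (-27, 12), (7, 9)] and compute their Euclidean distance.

Computing all pairwise distances among 9 points:

d((-6, -14), (3, -8)) = 10.8167
d((-6, -14), (7, 21)) = 37.3363
d((-6, -14), (24, 30)) = 53.2541
d((-6, -14), (17, 21)) = 41.8808
d((-6, -14), (-13, -19)) = 8.6023
d((-6, -14), (2, -13)) = 8.0623
d((-6, -14), (-27, 12)) = 33.4215
d((-6, -14), (7, 9)) = 26.4197
d((3, -8), (7, 21)) = 29.2746
d((3, -8), (24, 30)) = 43.4166
d((3, -8), (17, 21)) = 32.2025
d((3, -8), (-13, -19)) = 19.4165
d((3, -8), (2, -13)) = 5.099 <-- minimum
d((3, -8), (-27, 12)) = 36.0555
d((3, -8), (7, 9)) = 17.4642
d((7, 21), (24, 30)) = 19.2354
d((7, 21), (17, 21)) = 10.0
d((7, 21), (-13, -19)) = 44.7214
d((7, 21), (2, -13)) = 34.3657
d((7, 21), (-27, 12)) = 35.171
d((7, 21), (7, 9)) = 12.0
d((24, 30), (17, 21)) = 11.4018
d((24, 30), (-13, -19)) = 61.4003
d((24, 30), (2, -13)) = 48.3011
d((24, 30), (-27, 12)) = 54.0833
d((24, 30), (7, 9)) = 27.0185
d((17, 21), (-13, -19)) = 50.0
d((17, 21), (2, -13)) = 37.1618
d((17, 21), (-27, 12)) = 44.911
d((17, 21), (7, 9)) = 15.6205
d((-13, -19), (2, -13)) = 16.1555
d((-13, -19), (-27, 12)) = 34.0147
d((-13, -19), (7, 9)) = 34.4093
d((2, -13), (-27, 12)) = 38.2884
d((2, -13), (7, 9)) = 22.561
d((-27, 12), (7, 9)) = 34.1321

Closest pair: (3, -8) and (2, -13) with distance 5.099

The closest pair is (3, -8) and (2, -13) with Euclidean distance 5.099. For 9 points, brute-force pairwise comparison is shown above. For large n, the divide-and-conquer algorithm (sort by x, recurse on halves, check the dividing strip) achieves O(n log n).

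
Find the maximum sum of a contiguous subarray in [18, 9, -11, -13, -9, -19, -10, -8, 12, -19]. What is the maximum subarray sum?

Using Kadane's algorithm on [18, 9, -11, -13, -9, -19, -10, -8, 12, -19]:

Scanning through the array:
Position 1 (value 9): max_ending_here = 27, max_so_far = 27
Position 2 (value -11): max_ending_here = 16, max_so_far = 27
Position 3 (value -13): max_ending_here = 3, max_so_far = 27
Position 4 (value -9): max_ending_here = -6, max_so_far = 27
Position 5 (value -19): max_ending_here = -19, max_so_far = 27
Position 6 (value -10): max_ending_here = -10, max_so_far = 27
Position 7 (value -8): max_ending_here = -8, max_so_far = 27
Position 8 (value 12): max_ending_here = 12, max_so_far = 27
Position 9 (value -19): max_ending_here = -7, max_so_far = 27

Maximum subarray: [18, 9]
Maximum sum: 27

The maximum subarray is [18, 9] with sum 27. This subarray runs from index 0 to index 1.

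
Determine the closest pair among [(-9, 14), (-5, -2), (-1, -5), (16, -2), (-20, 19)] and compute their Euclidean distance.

Computing all pairwise distances among 5 points:

d((-9, 14), (-5, -2)) = 16.4924
d((-9, 14), (-1, -5)) = 20.6155
d((-9, 14), (16, -2)) = 29.6816
d((-9, 14), (-20, 19)) = 12.083
d((-5, -2), (-1, -5)) = 5.0 <-- minimum
d((-5, -2), (16, -2)) = 21.0
d((-5, -2), (-20, 19)) = 25.807
d((-1, -5), (16, -2)) = 17.2627
d((-1, -5), (-20, 19)) = 30.6105
d((16, -2), (-20, 19)) = 41.6773

Closest pair: (-5, -2) and (-1, -5) with distance 5.0

The closest pair is (-5, -2) and (-1, -5) with Euclidean distance 5.0. For 5 points, brute-force pairwise comparison is shown above. For large n, the divide-and-conquer algorithm (sort by x, recurse on halves, check the dividing strip) achieves O(n log n).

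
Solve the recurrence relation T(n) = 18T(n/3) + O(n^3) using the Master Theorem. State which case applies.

Master Theorem for T(n) = 18T(n/3) + O(n^3):

a = 18, b = 3, c = 3
log_b(a) = log_3(18) = 2.6309

Case 3: c = 3 > log_3(18) = 2.6309
T(n) = O(n^3) = O(n^3)

For T(n) = 18T(n/3) + O(n^3): log_3(18) = 2.6309. This is Case 3 of the Master Theorem (c > log_b(a), work dominated by root), giving O(n^3).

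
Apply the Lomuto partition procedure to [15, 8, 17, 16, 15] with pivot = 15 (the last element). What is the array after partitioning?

Lomuto partition with pivot = 15:

Initial array: [15, 8, 17, 16, 15]

arr[0]=15 <= 15: swap with position 0, array becomes [15, 8, 17, 16, 15]
arr[1]=8 <= 15: swap with position 1, array becomes [15, 8, 17, 16, 15]
arr[2]=17 > 15: no swap
arr[3]=16 > 15: no swap

Place pivot at position 2: [15, 8, 15, 16, 17]
Pivot position: 2

After partitioning with pivot 15, the array becomes [15, 8, 15, 16, 17]. The pivot is placed at index 2. All elements to the left of the pivot are <= 15, and all elements to the right are > 15.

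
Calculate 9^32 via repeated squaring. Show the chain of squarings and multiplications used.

Computing 9^32 by squaring (build up from 9^1; each line after the first costs one multiplication):

9^1 = 9
9^2 = (9^1)^2 = 9^2 = 81
9^4 = (9^2)^2 = 81^2 = 6561
9^8 = (9^4)^2 = 6561^2 = 43046721
9^16 = (9^8)^2 = 43046721^2 = 1853020188851841
9^32 = (9^16)^2 = 1853020188851841^2 = 3433683820292512484657849089281

Result: 3433683820292512484657849089281
Multiplications needed: 5 (5 lines after 9^1)

9^32 = 3433683820292512484657849089281. Using exponentiation by squaring, this requires 5 multiplications. The key idea: if the exponent is even, square the half-power; if odd, multiply by the base once.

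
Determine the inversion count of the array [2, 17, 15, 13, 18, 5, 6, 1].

Finding inversions in [2, 17, 15, 13, 18, 5, 6, 1]:

(0, 7): arr[0]=2 > arr[7]=1
(1, 2): arr[1]=17 > arr[2]=15
(1, 3): arr[1]=17 > arr[3]=13
(1, 5): arr[1]=17 > arr[5]=5
(1, 6): arr[1]=17 > arr[6]=6
(1, 7): arr[1]=17 > arr[7]=1
(2, 3): arr[2]=15 > arr[3]=13
(2, 5): arr[2]=15 > arr[5]=5
(2, 6): arr[2]=15 > arr[6]=6
(2, 7): arr[2]=15 > arr[7]=1
(3, 5): arr[3]=13 > arr[5]=5
(3, 6): arr[3]=13 > arr[6]=6
(3, 7): arr[3]=13 > arr[7]=1
(4, 5): arr[4]=18 > arr[5]=5
(4, 6): arr[4]=18 > arr[6]=6
(4, 7): arr[4]=18 > arr[7]=1
(5, 7): arr[5]=5 > arr[7]=1
(6, 7): arr[6]=6 > arr[7]=1

Total inversions: 18

The array has 18 inversion(s): (0,7), (1,2), (1,3), (1,5), (1,6), (1,7), (2,3), (2,5), (2,6), (2,7), (3,5), (3,6), (3,7), (4,5), (4,6), (4,7), (5,7), (6,7). Each pair (i,j) satisfies i < j and arr[i] > arr[j].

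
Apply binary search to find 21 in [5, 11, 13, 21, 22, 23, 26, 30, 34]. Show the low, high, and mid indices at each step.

Binary search for 21 in [5, 11, 13, 21, 22, 23, 26, 30, 34]:

lo=0, hi=8, mid=4, arr[mid]=22 -> 22 > 21, search left half
lo=0, hi=3, mid=1, arr[mid]=11 -> 11 < 21, search right half
lo=2, hi=3, mid=2, arr[mid]=13 -> 13 < 21, search right half
lo=3, hi=3, mid=3, arr[mid]=21 -> Found target at index 3!

Binary search finds 21 at index 3 after 4 comparisons. The search repeatedly halves the search space by comparing with the middle element.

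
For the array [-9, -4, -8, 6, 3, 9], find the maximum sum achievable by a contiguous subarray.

Using Kadane's algorithm on [-9, -4, -8, 6, 3, 9]:

Scanning through the array:
Position 1 (value -4): max_ending_here = -4, max_so_far = -4
Position 2 (value -8): max_ending_here = -8, max_so_far = -4
Position 3 (value 6): max_ending_here = 6, max_so_far = 6
Position 4 (value 3): max_ending_here = 9, max_so_far = 9
Position 5 (value 9): max_ending_here = 18, max_so_far = 18

Maximum subarray: [6, 3, 9]
Maximum sum: 18

The maximum subarray is [6, 3, 9] with sum 18. This subarray runs from index 3 to index 5.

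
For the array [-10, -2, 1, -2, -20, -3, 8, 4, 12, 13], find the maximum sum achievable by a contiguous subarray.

Using Kadane's algorithm on [-10, -2, 1, -2, -20, -3, 8, 4, 12, 13]:

Scanning through the array:
Position 1 (value -2): max_ending_here = -2, max_so_far = -2
Position 2 (value 1): max_ending_here = 1, max_so_far = 1
Position 3 (value -2): max_ending_here = -1, max_so_far = 1
Position 4 (value -20): max_ending_here = -20, max_so_far = 1
Position 5 (value -3): max_ending_here = -3, max_so_far = 1
Position 6 (value 8): max_ending_here = 8, max_so_far = 8
Position 7 (value 4): max_ending_here = 12, max_so_far = 12
Position 8 (value 12): max_ending_here = 24, max_so_far = 24
Position 9 (value 13): max_ending_here = 37, max_so_far = 37

Maximum subarray: [8, 4, 12, 13]
Maximum sum: 37

The maximum subarray is [8, 4, 12, 13] with sum 37. This subarray runs from index 6 to index 9.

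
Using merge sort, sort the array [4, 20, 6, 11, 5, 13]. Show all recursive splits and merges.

Merge sort trace:

Split: [4, 20, 6, 11, 5, 13] -> [4, 20, 6] and [11, 5, 13]
  Split: [4, 20, 6] -> [4] and [20, 6]
    Split: [20, 6] -> [20] and [6]
    Merge: [20] + [6] -> [6, 20]
  Merge: [4] + [6, 20] -> [4, 6, 20]
  Split: [11, 5, 13] -> [11] and [5, 13]
    Split: [5, 13] -> [5] and [13]
    Merge: [5] + [13] -> [5, 13]
  Merge: [11] + [5, 13] -> [5, 11, 13]
Merge: [4, 6, 20] + [5, 11, 13] -> [4, 5, 6, 11, 13, 20]

Final sorted array: [4, 5, 6, 11, 13, 20]

The merge sort proceeds by recursively splitting the array and merging sorted halves.
After all merges, the sorted array is [4, 5, 6, 11, 13, 20].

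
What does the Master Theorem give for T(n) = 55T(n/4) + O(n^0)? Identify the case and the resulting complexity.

Master Theorem for T(n) = 55T(n/4) + O(n^0):

a = 55, b = 4, c = 0
log_b(a) = log_4(55) = 2.8907

Case 1: c = 0 < log_4(55) = 2.8907
T(n) = O(n^(log_4 55))

For T(n) = 55T(n/4) + O(n^0): log_4(55) = 2.8907. This is Case 1 of the Master Theorem (c < log_b(a), work dominated by leaves), giving O(n^(log_4 55)).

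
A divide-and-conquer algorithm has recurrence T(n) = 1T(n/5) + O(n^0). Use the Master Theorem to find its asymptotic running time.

Master Theorem for T(n) = 1T(n/5) + O(n^0):

a = 1, b = 5, c = 0
log_b(a) = log_5(1) = 0.0000

Case 2: c = 0 = log_5(1) = 0.0000
T(n) = O(n^0 log n) = O(log n)

For T(n) = 1T(n/5) + O(n^0): log_5(1) = 0.0000. This is Case 2 of the Master Theorem (c = log_b(a), equal work at all levels), giving O(log n).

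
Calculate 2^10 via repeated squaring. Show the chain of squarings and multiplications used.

Computing 2^10 by squaring (build up from 2^1; each line after the first costs one multiplication):

2^1 = 2
2^2 = (2^1)^2 = 2^2 = 4
2^4 = (2^2)^2 = 4^2 = 16
2^5 = 2 * 2^4 = 2 * 16 = 32
2^10 = (2^5)^2 = 32^2 = 1024

Result: 1024
Multiplications needed: 4 (4 lines after 2^1)

2^10 = 1024. Using exponentiation by squaring, this requires 4 multiplications. The key idea: if the exponent is even, square the half-power; if odd, multiply by the base once.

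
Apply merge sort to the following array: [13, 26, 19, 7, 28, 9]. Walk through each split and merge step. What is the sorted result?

Merge sort trace:

Split: [13, 26, 19, 7, 28, 9] -> [13, 26, 19] and [7, 28, 9]
  Split: [13, 26, 19] -> [13] and [26, 19]
    Split: [26, 19] -> [26] and [19]
    Merge: [26] + [19] -> [19, 26]
  Merge: [13] + [19, 26] -> [13, 19, 26]
  Split: [7, 28, 9] -> [7] and [28, 9]
    Split: [28, 9] -> [28] and [9]
    Merge: [28] + [9] -> [9, 28]
  Merge: [7] + [9, 28] -> [7, 9, 28]
Merge: [13, 19, 26] + [7, 9, 28] -> [7, 9, 13, 19, 26, 28]

Final sorted array: [7, 9, 13, 19, 26, 28]

The merge sort proceeds by recursively splitting the array and merging sorted halves.
After all merges, the sorted array is [7, 9, 13, 19, 26, 28].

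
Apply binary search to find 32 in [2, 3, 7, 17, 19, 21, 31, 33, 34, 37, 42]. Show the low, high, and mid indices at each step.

Binary search for 32 in [2, 3, 7, 17, 19, 21, 31, 33, 34, 37, 42]:

lo=0, hi=10, mid=5, arr[mid]=21 -> 21 < 32, search right half
lo=6, hi=10, mid=8, arr[mid]=34 -> 34 > 32, search left half
lo=6, hi=7, mid=6, arr[mid]=31 -> 31 < 32, search right half
lo=7, hi=7, mid=7, arr[mid]=33 -> 33 > 32, search left half
lo=7 > hi=6, target 32 not found

Binary search determines that 32 is not in the array after 4 comparisons. The search space was exhausted without finding the target.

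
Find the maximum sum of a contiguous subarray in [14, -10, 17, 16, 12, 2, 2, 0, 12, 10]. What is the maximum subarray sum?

Using Kadane's algorithm on [14, -10, 17, 16, 12, 2, 2, 0, 12, 10]:

Scanning through the array:
Position 1 (value -10): max_ending_here = 4, max_so_far = 14
Position 2 (value 17): max_ending_here = 21, max_so_far = 21
Position 3 (value 16): max_ending_here = 37, max_so_far = 37
Position 4 (value 12): max_ending_here = 49, max_so_far = 49
Position 5 (value 2): max_ending_here = 51, max_so_far = 51
Position 6 (value 2): max_ending_here = 53, max_so_far = 53
Position 7 (value 0): max_ending_here = 53, max_so_far = 53
Position 8 (value 12): max_ending_here = 65, max_so_far = 65
Position 9 (value 10): max_ending_here = 75, max_so_far = 75

Maximum subarray: [14, -10, 17, 16, 12, 2, 2, 0, 12, 10]
Maximum sum: 75

The maximum subarray is [14, -10, 17, 16, 12, 2, 2, 0, 12, 10] with sum 75. This subarray runs from index 0 to index 9.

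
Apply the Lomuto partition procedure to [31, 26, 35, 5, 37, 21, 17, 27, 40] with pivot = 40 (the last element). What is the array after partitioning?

Lomuto partition with pivot = 40:

Initial array: [31, 26, 35, 5, 37, 21, 17, 27, 40]

arr[0]=31 <= 40: swap with position 0, array becomes [31, 26, 35, 5, 37, 21, 17, 27, 40]
arr[1]=26 <= 40: swap with position 1, array becomes [31, 26, 35, 5, 37, 21, 17, 27, 40]
arr[2]=35 <= 40: swap with position 2, array becomes [31, 26, 35, 5, 37, 21, 17, 27, 40]
arr[3]=5 <= 40: swap with position 3, array becomes [31, 26, 35, 5, 37, 21, 17, 27, 40]
arr[4]=37 <= 40: swap with position 4, array becomes [31, 26, 35, 5, 37, 21, 17, 27, 40]
arr[5]=21 <= 40: swap with position 5, array becomes [31, 26, 35, 5, 37, 21, 17, 27, 40]
arr[6]=17 <= 40: swap with position 6, array becomes [31, 26, 35, 5, 37, 21, 17, 27, 40]
arr[7]=27 <= 40: swap with position 7, array becomes [31, 26, 35, 5, 37, 21, 17, 27, 40]

Place pivot at position 8: [31, 26, 35, 5, 37, 21, 17, 27, 40]
Pivot position: 8

After partitioning with pivot 40, the array becomes [31, 26, 35, 5, 37, 21, 17, 27, 40]. The pivot is placed at index 8. All elements to the left of the pivot are <= 40, and all elements to the right are > 40.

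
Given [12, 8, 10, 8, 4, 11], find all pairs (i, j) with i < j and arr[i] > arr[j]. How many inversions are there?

Finding inversions in [12, 8, 10, 8, 4, 11]:

(0, 1): arr[0]=12 > arr[1]=8
(0, 2): arr[0]=12 > arr[2]=10
(0, 3): arr[0]=12 > arr[3]=8
(0, 4): arr[0]=12 > arr[4]=4
(0, 5): arr[0]=12 > arr[5]=11
(1, 4): arr[1]=8 > arr[4]=4
(2, 3): arr[2]=10 > arr[3]=8
(2, 4): arr[2]=10 > arr[4]=4
(3, 4): arr[3]=8 > arr[4]=4

Total inversions: 9

The array has 9 inversion(s): (0,1), (0,2), (0,3), (0,4), (0,5), (1,4), (2,3), (2,4), (3,4). Each pair (i,j) satisfies i < j and arr[i] > arr[j].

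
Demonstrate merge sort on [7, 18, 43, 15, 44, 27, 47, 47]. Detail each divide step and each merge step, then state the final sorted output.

Merge sort trace:

Split: [7, 18, 43, 15, 44, 27, 47, 47] -> [7, 18, 43, 15] and [44, 27, 47, 47]
  Split: [7, 18, 43, 15] -> [7, 18] and [43, 15]
    Split: [7, 18] -> [7] and [18]
    Merge: [7] + [18] -> [7, 18]
    Split: [43, 15] -> [43] and [15]
    Merge: [43] + [15] -> [15, 43]
  Merge: [7, 18] + [15, 43] -> [7, 15, 18, 43]
  Split: [44, 27, 47, 47] -> [44, 27] and [47, 47]
    Split: [44, 27] -> [44] and [27]
    Merge: [44] + [27] -> [27, 44]
    Split: [47, 47] -> [47] and [47]
    Merge: [47] + [47] -> [47, 47]
  Merge: [27, 44] + [47, 47] -> [27, 44, 47, 47]
Merge: [7, 15, 18, 43] + [27, 44, 47, 47] -> [7, 15, 18, 27, 43, 44, 47, 47]

Final sorted array: [7, 15, 18, 27, 43, 44, 47, 47]

The merge sort proceeds by recursively splitting the array and merging sorted halves.
After all merges, the sorted array is [7, 15, 18, 27, 43, 44, 47, 47].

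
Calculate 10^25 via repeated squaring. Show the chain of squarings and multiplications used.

Computing 10^25 by squaring (build up from 10^1; each line after the first costs one multiplication):

10^1 = 10
10^2 = (10^1)^2 = 10^2 = 100
10^3 = 10 * 10^2 = 10 * 100 = 1000
10^6 = (10^3)^2 = 1000^2 = 1000000
10^12 = (10^6)^2 = 1000000^2 = 1000000000000
10^24 = (10^12)^2 = 1000000000000^2 = 1000000000000000000000000
10^25 = 10 * 10^24 = 10 * 1000000000000000000000000 = 10000000000000000000000000

Result: 10000000000000000000000000
Multiplications needed: 6 (6 lines after 10^1)

10^25 = 10000000000000000000000000. Using exponentiation by squaring, this requires 6 multiplications. The key idea: if the exponent is even, square the half-power; if odd, multiply by the base once.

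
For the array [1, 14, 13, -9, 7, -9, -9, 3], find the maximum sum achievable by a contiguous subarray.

Using Kadane's algorithm on [1, 14, 13, -9, 7, -9, -9, 3]:

Scanning through the array:
Position 1 (value 14): max_ending_here = 15, max_so_far = 15
Position 2 (value 13): max_ending_here = 28, max_so_far = 28
Position 3 (value -9): max_ending_here = 19, max_so_far = 28
Position 4 (value 7): max_ending_here = 26, max_so_far = 28
Position 5 (value -9): max_ending_here = 17, max_so_far = 28
Position 6 (value -9): max_ending_here = 8, max_so_far = 28
Position 7 (value 3): max_ending_here = 11, max_so_far = 28

Maximum subarray: [1, 14, 13]
Maximum sum: 28

The maximum subarray is [1, 14, 13] with sum 28. This subarray runs from index 0 to index 2.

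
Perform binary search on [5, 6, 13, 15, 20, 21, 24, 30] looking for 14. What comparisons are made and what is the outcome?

Binary search for 14 in [5, 6, 13, 15, 20, 21, 24, 30]:

lo=0, hi=7, mid=3, arr[mid]=15 -> 15 > 14, search left half
lo=0, hi=2, mid=1, arr[mid]=6 -> 6 < 14, search right half
lo=2, hi=2, mid=2, arr[mid]=13 -> 13 < 14, search right half
lo=3 > hi=2, target 14 not found

Binary search determines that 14 is not in the array after 3 comparisons. The search space was exhausted without finding the target.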